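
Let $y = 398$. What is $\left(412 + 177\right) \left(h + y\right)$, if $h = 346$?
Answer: $438216$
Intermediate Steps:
$\left(412 + 177\right) \left(h + y\right) = \left(412 + 177\right) \left(346 + 398\right) = 589 \cdot 744 = 438216$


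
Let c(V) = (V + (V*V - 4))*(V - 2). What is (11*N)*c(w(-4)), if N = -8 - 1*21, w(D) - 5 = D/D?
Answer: -48488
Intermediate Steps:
w(D) = 6 (w(D) = 5 + D/D = 5 + 1 = 6)
c(V) = (-2 + V)*(-4 + V + V**2) (c(V) = (V + (V**2 - 4))*(-2 + V) = (V + (-4 + V**2))*(-2 + V) = (-4 + V + V**2)*(-2 + V) = (-2 + V)*(-4 + V + V**2))
N = -29 (N = -8 - 21 = -29)
(11*N)*c(w(-4)) = (11*(-29))*(8 + 6**3 - 1*6**2 - 6*6) = -319*(8 + 216 - 1*36 - 36) = -319*(8 + 216 - 36 - 36) = -319*152 = -48488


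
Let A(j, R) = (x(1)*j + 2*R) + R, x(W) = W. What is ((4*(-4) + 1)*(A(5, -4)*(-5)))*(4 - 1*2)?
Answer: -1050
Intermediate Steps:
A(j, R) = j + 3*R (A(j, R) = (1*j + 2*R) + R = (j + 2*R) + R = j + 3*R)
((4*(-4) + 1)*(A(5, -4)*(-5)))*(4 - 1*2) = ((4*(-4) + 1)*((5 + 3*(-4))*(-5)))*(4 - 1*2) = ((-16 + 1)*((5 - 12)*(-5)))*(4 - 2) = -(-105)*(-5)*2 = -15*35*2 = -525*2 = -1050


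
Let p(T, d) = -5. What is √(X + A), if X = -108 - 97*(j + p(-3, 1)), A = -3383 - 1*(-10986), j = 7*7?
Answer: √3227 ≈ 56.807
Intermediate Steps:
j = 49
A = 7603 (A = -3383 + 10986 = 7603)
X = -4376 (X = -108 - 97*(49 - 5) = -108 - 97*44 = -108 - 4268 = -4376)
√(X + A) = √(-4376 + 7603) = √3227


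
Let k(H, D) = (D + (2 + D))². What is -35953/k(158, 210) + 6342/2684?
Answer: 258227719/119494364 ≈ 2.1610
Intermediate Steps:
k(H, D) = (2 + 2*D)²
-35953/k(158, 210) + 6342/2684 = -35953*1/(4*(1 + 210)²) + 6342/2684 = -35953/(4*211²) + 6342*(1/2684) = -35953/(4*44521) + 3171/1342 = -35953/178084 + 3171/1342 = 258227719/119494364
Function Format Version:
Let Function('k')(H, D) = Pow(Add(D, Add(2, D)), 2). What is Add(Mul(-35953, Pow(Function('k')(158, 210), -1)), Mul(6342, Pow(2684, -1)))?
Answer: Rational(258227719, 119494364) ≈ 2.1610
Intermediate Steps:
Function('k')(H, D) = Pow(Add(2, Mul(2, D)), 2)
Add(Mul(-35953, Pow(Function('k')(158, 210), -1)), Mul(6342, Pow(2684, -1))) = Add(Mul(-35953, Pow(Mul(4, Pow(Add(1, 210), 2)), -1)), Mul(6342, Pow(2684, -1))) = Add(Mul(-35953, Pow(Mul(4, Pow(211, 2)), -1)), Mul(6342, Rational(1, 2684))) = Add(Mul(-35953, Pow(Mul(4, 44521), -1)), Rational(3171, 1342)) = Add(Mul(-35953, Pow(178084, -1)), Rational(3171, 1342)) = Add(Mul(-35953, Rational(1, 178084)), Rational(3171, 1342)) = Add(Rational(-35953, 178084), Rational(3171, 1342)) = Rational(258227719, 119494364)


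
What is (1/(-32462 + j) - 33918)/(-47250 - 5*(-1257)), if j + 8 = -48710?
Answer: 2753463241/3325538700 ≈ 0.82798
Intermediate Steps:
j = -48718 (j = -8 - 48710 = -48718)
(1/(-32462 + j) - 33918)/(-47250 - 5*(-1257)) = (1/(-32462 - 48718) - 33918)/(-47250 - 5*(-1257)) = (1/(-81180) - 33918)/(-47250 + 6285) = (-1/81180 - 33918)/(-40965) = -2753463241/81180*(-1/40965) = 2753463241/3325538700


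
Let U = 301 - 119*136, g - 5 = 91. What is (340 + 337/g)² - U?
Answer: 1233860257/9216 ≈ 1.3388e+5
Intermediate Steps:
g = 96 (g = 5 + 91 = 96)
U = -15883 (U = 301 - 16184 = -15883)
(340 + 337/g)² - U = (340 + 337/96)² - 1*(-15883) = (340 + 337*(1/96))² + 15883 = (340 + 337/96)² + 15883 = (32977/96)² + 15883 = 1087482529/9216 + 15883 = 1233860257/9216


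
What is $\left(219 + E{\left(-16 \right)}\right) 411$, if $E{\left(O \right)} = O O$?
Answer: $195225$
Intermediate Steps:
$E{\left(O \right)} = O^{2}$
$\left(219 + E{\left(-16 \right)}\right) 411 = \left(219 + \left(-16\right)^{2}\right) 411 = \left(219 + 256\right) 411 = 475 \cdot 411 = 195225$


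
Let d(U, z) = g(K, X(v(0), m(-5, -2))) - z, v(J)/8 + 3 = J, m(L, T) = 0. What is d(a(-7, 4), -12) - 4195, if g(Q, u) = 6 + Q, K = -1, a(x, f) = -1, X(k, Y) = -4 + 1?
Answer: -4178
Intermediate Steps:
v(J) = -24 + 8*J
X(k, Y) = -3
d(U, z) = 5 - z (d(U, z) = (6 - 1) - z = 5 - z)
d(a(-7, 4), -12) - 4195 = (5 - 1*(-12)) - 4195 = (5 + 12) - 4195 = 17 - 4195 = -4178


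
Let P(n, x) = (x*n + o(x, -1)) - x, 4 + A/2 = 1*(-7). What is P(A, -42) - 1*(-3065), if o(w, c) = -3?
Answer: 4028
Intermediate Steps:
A = -22 (A = -8 + 2*(1*(-7)) = -8 + 2*(-7) = -8 - 14 = -22)
P(n, x) = -3 - x + n*x (P(n, x) = (x*n - 3) - x = (n*x - 3) - x = (-3 + n*x) - x = -3 - x + n*x)
P(A, -42) - 1*(-3065) = (-3 - 1*(-42) - 22*(-42)) - 1*(-3065) = (-3 + 42 + 924) + 3065 = 963 + 3065 = 4028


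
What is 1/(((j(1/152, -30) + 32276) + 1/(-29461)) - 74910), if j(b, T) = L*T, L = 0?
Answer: -29461/1256040275 ≈ -2.3455e-5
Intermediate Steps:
j(b, T) = 0 (j(b, T) = 0*T = 0)
1/(((j(1/152, -30) + 32276) + 1/(-29461)) - 74910) = 1/(((0 + 32276) + 1/(-29461)) - 74910) = 1/((32276 - 1/29461) - 74910) = 1/(950883235/29461 - 74910) = 1/(-1256040275/29461) = -29461/1256040275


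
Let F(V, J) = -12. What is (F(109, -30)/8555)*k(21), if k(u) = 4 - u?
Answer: 204/8555 ≈ 0.023846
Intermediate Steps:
(F(109, -30)/8555)*k(21) = (-12/8555)*(4 - 1*21) = (-12*1/8555)*(4 - 21) = -12/8555*(-17) = 204/8555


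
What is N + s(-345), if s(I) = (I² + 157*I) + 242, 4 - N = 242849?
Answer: -177743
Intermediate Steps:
N = -242845 (N = 4 - 1*242849 = 4 - 242849 = -242845)
s(I) = 242 + I² + 157*I
N + s(-345) = -242845 + (242 + (-345)² + 157*(-345)) = -242845 + (242 + 119025 - 54165) = -242845 + 65102 = -177743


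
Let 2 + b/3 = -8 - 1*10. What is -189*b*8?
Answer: 90720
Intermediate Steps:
b = -60 (b = -6 + 3*(-8 - 1*10) = -6 + 3*(-8 - 10) = -6 + 3*(-18) = -6 - 54 = -60)
-189*b*8 = -(-11340)*8 = -189*(-480) = 90720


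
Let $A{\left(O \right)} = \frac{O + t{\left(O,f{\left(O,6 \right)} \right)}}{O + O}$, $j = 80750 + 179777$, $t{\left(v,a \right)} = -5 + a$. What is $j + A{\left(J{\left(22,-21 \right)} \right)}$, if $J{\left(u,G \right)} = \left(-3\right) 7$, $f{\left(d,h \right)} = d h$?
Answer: $\frac{5471143}{21} \approx 2.6053 \cdot 10^{5}$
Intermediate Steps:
$J{\left(u,G \right)} = -21$
$j = 260527$
$A{\left(O \right)} = \frac{-5 + 7 O}{2 O}$ ($A{\left(O \right)} = \frac{O + \left(-5 + O 6\right)}{O + O} = \frac{O + \left(-5 + 6 O\right)}{2 O} = \left(-5 + 7 O\right) \frac{1}{2 O} = \frac{-5 + 7 O}{2 O}$)
$j + A{\left(J{\left(22,-21 \right)} \right)} = 260527 + \frac{-5 + 7 \left(-21\right)}{2 \left(-21\right)} = 260527 + \frac{1}{2} \left(- \frac{1}{21}\right) \left(-5 - 147\right) = 260527 + \frac{1}{2} \left(- \frac{1}{21}\right) \left(-152\right) = 260527 + \frac{76}{21} = \frac{5471143}{21}$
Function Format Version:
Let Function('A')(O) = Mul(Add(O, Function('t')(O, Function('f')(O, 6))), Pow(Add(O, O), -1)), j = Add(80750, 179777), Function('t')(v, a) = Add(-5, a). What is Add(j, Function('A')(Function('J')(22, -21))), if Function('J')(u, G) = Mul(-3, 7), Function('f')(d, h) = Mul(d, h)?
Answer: Rational(5471143, 21) ≈ 2.6053e+5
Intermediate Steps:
Function('J')(u, G) = -21
j = 260527
Function('A')(O) = Mul(Rational(1, 2), Pow(O, -1), Add(-5, Mul(7, O))) (Function('A')(O) = Mul(Add(O, Add(-5, Mul(O, 6))), Pow(Add(O, O), -1)) = Mul(Add(O, Add(-5, Mul(6, O))), Pow(Mul(2, O), -1)) = Mul(Add(-5, Mul(7, O)), Mul(Rational(1, 2), Pow(O, -1))) = Mul(Rational(1, 2), Pow(O, -1), Add(-5, Mul(7, O))))
Add(j, Function('A')(Function('J')(22, -21))) = Add(260527, Mul(Rational(1, 2), Pow(-21, -1), Add(-5, Mul(7, -21)))) = Add(260527, Mul(Rational(1, 2), Rational(-1, 21), Add(-5, -147))) = Add(260527, Mul(Rational(1, 2), Rational(-1, 21), -152)) = Add(260527, Rational(76, 21)) = Rational(5471143, 21)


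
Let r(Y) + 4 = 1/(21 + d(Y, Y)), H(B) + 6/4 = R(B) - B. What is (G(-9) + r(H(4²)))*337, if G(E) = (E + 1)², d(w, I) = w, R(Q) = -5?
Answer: 59986/3 ≈ 19995.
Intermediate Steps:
G(E) = (1 + E)²
H(B) = -13/2 - B (H(B) = -3/2 + (-5 - B) = -13/2 - B)
r(Y) = -4 + 1/(21 + Y)
(G(-9) + r(H(4²)))*337 = ((1 - 9)² + (-83 - 4*(-13/2 - 1*4²))/(21 + (-13/2 - 1*4²)))*337 = ((-8)² + (-83 - 4*(-13/2 - 1*16))/(21 + (-13/2 - 1*16)))*337 = (64 + (-83 - 4*(-13/2 - 16))/(21 + (-13/2 - 16)))*337 = (64 + (-83 - 4*(-45/2))/(21 - 45/2))*337 = (64 + (-83 + 90)/(-3/2))*337 = (64 - ⅔*7)*337 = (64 - 14/3)*337 = (178/3)*337 = 59986/3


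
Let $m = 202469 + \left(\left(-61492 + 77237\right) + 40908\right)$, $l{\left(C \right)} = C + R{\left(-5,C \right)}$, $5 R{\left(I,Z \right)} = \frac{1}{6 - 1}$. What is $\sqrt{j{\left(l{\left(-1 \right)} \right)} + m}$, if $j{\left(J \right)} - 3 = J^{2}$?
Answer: $\frac{\sqrt{161953701}}{25} \approx 509.04$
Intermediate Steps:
$R{\left(I,Z \right)} = \frac{1}{25}$ ($R{\left(I,Z \right)} = \frac{1}{5 \left(6 - 1\right)} = \frac{1}{5 \cdot 5} = \frac{1}{5} \cdot \frac{1}{5} = \frac{1}{25}$)
$l{\left(C \right)} = \frac{1}{25} + C$ ($l{\left(C \right)} = C + \frac{1}{25} = \frac{1}{25} + C$)
$j{\left(J \right)} = 3 + J^{2}$
$m = 259122$ ($m = 202469 + \left(15745 + 40908\right) = 202469 + 56653 = 259122$)
$\sqrt{j{\left(l{\left(-1 \right)} \right)} + m} = \sqrt{\left(3 + \left(\frac{1}{25} - 1\right)^{2}\right) + 259122} = \sqrt{\left(3 + \left(- \frac{24}{25}\right)^{2}\right) + 259122} = \sqrt{\left(3 + \frac{576}{625}\right) + 259122} = \sqrt{\frac{2451}{625} + 259122} = \sqrt{\frac{161953701}{625}} = \frac{\sqrt{161953701}}{25}$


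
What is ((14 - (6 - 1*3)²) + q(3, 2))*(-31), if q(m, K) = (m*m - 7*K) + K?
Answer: -62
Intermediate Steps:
q(m, K) = m² - 6*K (q(m, K) = (m² - 7*K) + K = m² - 6*K)
((14 - (6 - 1*3)²) + q(3, 2))*(-31) = ((14 - (6 - 1*3)²) + (3² - 6*2))*(-31) = ((14 - (6 - 3)²) + (9 - 12))*(-31) = ((14 - 1*3²) - 3)*(-31) = ((14 - 1*9) - 3)*(-31) = ((14 - 9) - 3)*(-31) = (5 - 3)*(-31) = 2*(-31) = -62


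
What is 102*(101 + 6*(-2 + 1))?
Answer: 9690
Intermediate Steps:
102*(101 + 6*(-2 + 1)) = 102*(101 + 6*(-1)) = 102*(101 - 6) = 102*95 = 9690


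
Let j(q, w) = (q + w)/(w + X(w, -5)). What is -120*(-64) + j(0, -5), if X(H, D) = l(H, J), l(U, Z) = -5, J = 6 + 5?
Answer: 15361/2 ≈ 7680.5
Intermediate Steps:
J = 11
X(H, D) = -5
j(q, w) = (q + w)/(-5 + w) (j(q, w) = (q + w)/(w - 5) = (q + w)/(-5 + w))
-120*(-64) + j(0, -5) = -120*(-64) + (0 - 5)/(-5 - 5) = 7680 - 5/(-10) = 7680 - ⅒*(-5) = 7680 + ½ = 15361/2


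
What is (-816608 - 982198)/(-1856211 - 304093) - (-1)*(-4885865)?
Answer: -5277475952077/1080152 ≈ -4.8859e+6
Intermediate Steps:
(-816608 - 982198)/(-1856211 - 304093) - (-1)*(-4885865) = -1798806/(-2160304) - 1*4885865 = -1798806*(-1/2160304) - 4885865 = 899403/1080152 - 4885865 = -5277475952077/1080152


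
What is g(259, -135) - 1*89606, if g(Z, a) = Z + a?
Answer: -89482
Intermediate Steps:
g(259, -135) - 1*89606 = (259 - 135) - 1*89606 = 124 - 89606 = -89482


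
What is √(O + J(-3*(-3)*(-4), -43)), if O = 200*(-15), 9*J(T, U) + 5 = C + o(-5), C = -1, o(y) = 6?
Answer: 10*I*√30 ≈ 54.772*I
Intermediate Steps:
J(T, U) = 0 (J(T, U) = -5/9 + (-1 + 6)/9 = -5/9 + (⅑)*5 = -5/9 + 5/9 = 0)
O = -3000
√(O + J(-3*(-3)*(-4), -43)) = √(-3000 + 0) = √(-3000) = 10*I*√30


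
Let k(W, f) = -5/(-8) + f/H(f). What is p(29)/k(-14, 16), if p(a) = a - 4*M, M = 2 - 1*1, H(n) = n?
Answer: 200/13 ≈ 15.385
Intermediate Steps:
M = 1 (M = 2 - 1 = 1)
p(a) = -4 + a (p(a) = a - 4*1 = a - 4 = -4 + a)
k(W, f) = 13/8 (k(W, f) = -5/(-8) + f/f = -5*(-1/8) + 1 = 5/8 + 1 = 13/8)
p(29)/k(-14, 16) = (-4 + 29)/(13/8) = 25*(8/13) = 200/13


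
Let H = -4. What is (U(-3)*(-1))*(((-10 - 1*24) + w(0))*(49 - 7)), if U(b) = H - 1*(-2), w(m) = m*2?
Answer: -2856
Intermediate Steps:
w(m) = 2*m
U(b) = -2 (U(b) = -4 - 1*(-2) = -4 + 2 = -2)
(U(-3)*(-1))*(((-10 - 1*24) + w(0))*(49 - 7)) = (-2*(-1))*(((-10 - 1*24) + 2*0)*(49 - 7)) = 2*(((-10 - 24) + 0)*42) = 2*((-34 + 0)*42) = 2*(-34*42) = 2*(-1428) = -2856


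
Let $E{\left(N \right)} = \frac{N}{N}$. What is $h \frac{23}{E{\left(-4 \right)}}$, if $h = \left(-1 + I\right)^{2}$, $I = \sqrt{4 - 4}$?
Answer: $23$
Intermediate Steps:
$I = 0$ ($I = \sqrt{0} = 0$)
$E{\left(N \right)} = 1$
$h = 1$ ($h = \left(-1 + 0\right)^{2} = \left(-1\right)^{2} = 1$)
$h \frac{23}{E{\left(-4 \right)}} = 1 \cdot \frac{23}{1} = 1 \cdot 23 \cdot 1 = 1 \cdot 23 = 23$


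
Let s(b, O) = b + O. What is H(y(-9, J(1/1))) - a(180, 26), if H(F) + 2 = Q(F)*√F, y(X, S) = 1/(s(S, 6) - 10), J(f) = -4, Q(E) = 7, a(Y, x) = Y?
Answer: -182 + 7*I*√2/4 ≈ -182.0 + 2.4749*I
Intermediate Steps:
s(b, O) = O + b
y(X, S) = 1/(-4 + S) (y(X, S) = 1/((6 + S) - 10) = 1/(-4 + S))
H(F) = -2 + 7*√F
H(y(-9, J(1/1))) - a(180, 26) = (-2 + 7*√(1/(-4 - 4))) - 1*180 = (-2 + 7*√(1/(-8))) - 180 = (-2 + 7*√(-⅛)) - 180 = (-2 + 7*(I*√2/4)) - 180 = (-2 + 7*I*√2/4) - 180 = -182 + 7*I*√2/4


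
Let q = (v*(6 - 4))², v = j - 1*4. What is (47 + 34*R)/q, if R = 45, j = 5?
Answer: 1577/4 ≈ 394.25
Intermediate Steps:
v = 1 (v = 5 - 1*4 = 5 - 4 = 1)
q = 4 (q = (1*(6 - 4))² = (1*2)² = 2² = 4)
(47 + 34*R)/q = (47 + 34*45)/4 = (47 + 1530)*(¼) = 1577*(¼) = 1577/4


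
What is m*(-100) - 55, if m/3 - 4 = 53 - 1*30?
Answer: -8155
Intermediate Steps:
m = 81 (m = 12 + 3*(53 - 1*30) = 12 + 3*(53 - 30) = 12 + 3*23 = 12 + 69 = 81)
m*(-100) - 55 = 81*(-100) - 55 = -8100 - 55 = -8155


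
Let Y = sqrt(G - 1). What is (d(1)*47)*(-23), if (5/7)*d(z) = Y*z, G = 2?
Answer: -7567/5 ≈ -1513.4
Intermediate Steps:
Y = 1 (Y = sqrt(2 - 1) = sqrt(1) = 1)
d(z) = 7*z/5 (d(z) = 7*(1*z)/5 = 7*z/5)
(d(1)*47)*(-23) = (((7/5)*1)*47)*(-23) = ((7/5)*47)*(-23) = (329/5)*(-23) = -7567/5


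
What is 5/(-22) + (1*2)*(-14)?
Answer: -621/22 ≈ -28.227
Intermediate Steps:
5/(-22) + (1*2)*(-14) = 5*(-1/22) + 2*(-14) = -5/22 - 28 = -621/22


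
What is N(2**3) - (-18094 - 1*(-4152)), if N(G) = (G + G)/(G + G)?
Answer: 13943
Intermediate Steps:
N(G) = 1 (N(G) = (2*G)/((2*G)) = (2*G)*(1/(2*G)) = 1)
N(2**3) - (-18094 - 1*(-4152)) = 1 - (-18094 - 1*(-4152)) = 1 - (-18094 + 4152) = 1 - 1*(-13942) = 1 + 13942 = 13943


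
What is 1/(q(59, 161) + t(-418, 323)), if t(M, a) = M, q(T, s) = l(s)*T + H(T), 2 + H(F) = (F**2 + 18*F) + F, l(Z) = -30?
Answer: 1/2412 ≈ 0.00041459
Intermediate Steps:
H(F) = -2 + F**2 + 19*F (H(F) = -2 + ((F**2 + 18*F) + F) = -2 + (F**2 + 19*F) = -2 + F**2 + 19*F)
q(T, s) = -2 + T**2 - 11*T (q(T, s) = -30*T + (-2 + T**2 + 19*T) = -2 + T**2 - 11*T)
1/(q(59, 161) + t(-418, 323)) = 1/((-2 + 59**2 - 11*59) - 418) = 1/((-2 + 3481 - 649) - 418) = 1/(2830 - 418) = 1/2412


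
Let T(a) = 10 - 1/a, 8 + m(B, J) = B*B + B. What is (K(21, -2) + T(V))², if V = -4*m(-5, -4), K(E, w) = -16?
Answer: 82369/2304 ≈ 35.750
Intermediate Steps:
m(B, J) = -8 + B + B² (m(B, J) = -8 + (B*B + B) = -8 + (B² + B) = -8 + (B + B²) = -8 + B + B²)
V = -48 (V = -4*(-8 - 5 + (-5)²) = -4*(-8 - 5 + 25) = -4*12 = -48)
(K(21, -2) + T(V))² = (-16 + (10 - 1/(-48)))² = (-16 + (10 - 1*(-1/48)))² = (-16 + (10 + 1/48))² = (-16 + 481/48)² = (-287/48)² = 82369/2304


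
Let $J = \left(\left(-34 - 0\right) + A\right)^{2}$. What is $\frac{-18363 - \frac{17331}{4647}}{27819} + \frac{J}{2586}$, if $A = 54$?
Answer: $- \frac{9389202184}{18572492961} \approx -0.50554$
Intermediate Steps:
$J = 400$ ($J = \left(\left(-34 - 0\right) + 54\right)^{2} = \left(\left(-34 + 0\right) + 54\right)^{2} = \left(-34 + 54\right)^{2} = 20^{2} = 400$)
$\frac{-18363 - \frac{17331}{4647}}{27819} + \frac{J}{2586} = \frac{-18363 - \frac{17331}{4647}}{27819} + \frac{400}{2586} = \left(-18363 - \frac{5777}{1549}\right) \frac{1}{27819} + 400 \cdot \frac{1}{2586} = \left(-18363 - \frac{5777}{1549}\right) \frac{1}{27819} + \frac{200}{1293} = \left(- \frac{28450064}{1549}\right) \frac{1}{27819} + \frac{200}{1293} = - \frac{28450064}{43091631} + \frac{200}{1293} = - \frac{9389202184}{18572492961}$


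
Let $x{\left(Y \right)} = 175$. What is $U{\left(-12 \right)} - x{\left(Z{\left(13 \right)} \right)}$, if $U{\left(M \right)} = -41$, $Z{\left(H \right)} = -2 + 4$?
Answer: $-216$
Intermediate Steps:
$Z{\left(H \right)} = 2$
$U{\left(-12 \right)} - x{\left(Z{\left(13 \right)} \right)} = -41 - 175 = -216$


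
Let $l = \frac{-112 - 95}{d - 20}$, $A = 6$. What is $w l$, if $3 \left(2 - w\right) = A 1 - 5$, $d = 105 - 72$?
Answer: $- \frac{345}{13} \approx -26.538$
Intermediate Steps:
$d = 33$
$l = - \frac{207}{13}$ ($l = \frac{-112 - 95}{33 - 20} = - \frac{207}{13} \approx -15.923$)
$w = \frac{5}{3}$ ($w = 2 - \frac{6 \cdot 1 - 5}{3} = 2 - \frac{6 - 5}{3} = 2 - \frac{1}{3} = \frac{5}{3} \approx 1.6667$)
$w l = \frac{5}{3} \left(- \frac{207}{13}\right) = - \frac{345}{13}$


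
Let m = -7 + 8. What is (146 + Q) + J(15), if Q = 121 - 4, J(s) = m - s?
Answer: 249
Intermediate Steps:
m = 1
J(s) = 1 - s
Q = 117
(146 + Q) + J(15) = (146 + 117) + (1 - 1*15) = 263 + (1 - 15) = 263 - 14 = 249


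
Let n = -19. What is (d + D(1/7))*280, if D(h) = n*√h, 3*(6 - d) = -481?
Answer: 139720/3 - 760*√7 ≈ 44563.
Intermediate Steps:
d = 499/3 (d = 6 - ⅓*(-481) = 6 + 481/3 = 499/3 ≈ 166.33)
D(h) = -19*√h
(d + D(1/7))*280 = (499/3 - 19*√7/7)*280 = 139720/3 - 760*√7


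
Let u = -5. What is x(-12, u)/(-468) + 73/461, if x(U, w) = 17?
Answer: 26327/215748 ≈ 0.12203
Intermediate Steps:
x(-12, u)/(-468) + 73/461 = 17/(-468) + 73/461 = 17*(-1/468) + 73*(1/461) = -17/468 + 73/461 = 26327/215748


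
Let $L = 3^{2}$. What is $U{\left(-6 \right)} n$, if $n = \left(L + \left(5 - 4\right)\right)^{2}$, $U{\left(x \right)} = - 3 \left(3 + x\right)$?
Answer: $900$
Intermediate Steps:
$L = 9$
$U{\left(x \right)} = -9 - 3 x$
$n = 100$ ($n = \left(9 + \left(5 - 4\right)\right)^{2} = \left(9 + 1\right)^{2} = 10^{2} = 100$)
$U{\left(-6 \right)} n = \left(-9 - -18\right) 100 = \left(-9 + 18\right) 100 = 9 \cdot 100 = 900$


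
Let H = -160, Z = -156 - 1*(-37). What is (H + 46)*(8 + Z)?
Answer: 12654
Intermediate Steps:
Z = -119 (Z = -156 + 37 = -119)
(H + 46)*(8 + Z) = (-160 + 46)*(8 - 119) = -114*(-111) = 12654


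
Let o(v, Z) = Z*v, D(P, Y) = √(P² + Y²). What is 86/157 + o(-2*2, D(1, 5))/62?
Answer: 86/157 - 2*√26/31 ≈ 0.21880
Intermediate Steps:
86/157 + o(-2*2, D(1, 5))/62 = 86/157 + (√(1² + 5²)*(-2*2))/62 = 86*(1/157) + (√(1 + 25)*(-4))*(1/62) = 86/157 + (√26*(-4))*(1/62) = 86/157 - 4*√26*(1/62) = 86/157 - 2*√26/31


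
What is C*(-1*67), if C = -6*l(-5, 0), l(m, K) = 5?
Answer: 2010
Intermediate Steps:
C = -30 (C = -6*5 = -30)
C*(-1*67) = -(-30)*67 = -30*(-67) = 2010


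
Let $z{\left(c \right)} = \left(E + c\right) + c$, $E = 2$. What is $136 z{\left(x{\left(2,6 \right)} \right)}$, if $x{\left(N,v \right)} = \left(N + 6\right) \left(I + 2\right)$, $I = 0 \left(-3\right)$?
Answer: $4624$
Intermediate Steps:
$I = 0$
$x{\left(N,v \right)} = 12 + 2 N$ ($x{\left(N,v \right)} = \left(N + 6\right) \left(0 + 2\right) = \left(6 + N\right) 2 = 12 + 2 N$)
$z{\left(c \right)} = 2 + 2 c$ ($z{\left(c \right)} = \left(2 + c\right) + c = 2 + 2 c$)
$136 z{\left(x{\left(2,6 \right)} \right)} = 136 \left(2 + 2 \left(12 + 2 \cdot 2\right)\right) = 136 \left(2 + 2 \left(12 + 4\right)\right) = 136 \left(2 + 2 \cdot 16\right) = 136 \left(2 + 32\right) = 136 \cdot 34 = 4624$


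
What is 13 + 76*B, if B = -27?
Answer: -2039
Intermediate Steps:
13 + 76*B = 13 + 76*(-27) = 13 - 2052 = -2039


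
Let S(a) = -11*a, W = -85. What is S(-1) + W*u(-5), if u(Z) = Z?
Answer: 436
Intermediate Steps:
S(-1) + W*u(-5) = -11*(-1) - 85*(-5) = 11 + 425 = 436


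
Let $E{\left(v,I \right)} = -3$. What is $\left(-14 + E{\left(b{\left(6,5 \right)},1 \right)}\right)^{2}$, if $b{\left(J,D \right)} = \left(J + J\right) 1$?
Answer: $289$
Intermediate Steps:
$b{\left(J,D \right)} = 2 J$ ($b{\left(J,D \right)} = 2 J 1 = 2 J$)
$\left(-14 + E{\left(b{\left(6,5 \right)},1 \right)}\right)^{2} = \left(-14 - 3\right)^{2} = \left(-17\right)^{2} = 289$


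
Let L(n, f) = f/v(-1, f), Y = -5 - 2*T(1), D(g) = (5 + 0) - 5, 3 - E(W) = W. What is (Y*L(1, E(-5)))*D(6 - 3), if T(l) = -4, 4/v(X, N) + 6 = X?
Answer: 0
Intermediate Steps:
v(X, N) = 4/(-6 + X)
E(W) = 3 - W
D(g) = 0 (D(g) = 5 - 5 = 0)
Y = 3 (Y = -5 - 2*(-4) = -5 + 8 = 3)
L(n, f) = -7*f/4 (L(n, f) = f/((4/(-6 - 1))) = f/((4/(-7))) = f/((4*(-⅐))) = f/(-4/7) = f*(-7/4) = -7*f/4)
(Y*L(1, E(-5)))*D(6 - 3) = (3*(-7*(3 - 1*(-5))/4))*0 = (3*(-7*(3 + 5)/4))*0 = (3*(-7/4*8))*0 = (3*(-14))*0 = -42*0 = 0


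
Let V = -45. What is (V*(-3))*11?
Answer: 1485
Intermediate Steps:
(V*(-3))*11 = -45*(-3)*11 = 135*11 = 1485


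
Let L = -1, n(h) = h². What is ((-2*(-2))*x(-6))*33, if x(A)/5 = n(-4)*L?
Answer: -10560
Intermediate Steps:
x(A) = -80 (x(A) = 5*((-4)²*(-1)) = 5*(16*(-1)) = 5*(-16) = -80)
((-2*(-2))*x(-6))*33 = (-2*(-2)*(-80))*33 = (4*(-80))*33 = -320*33 = -10560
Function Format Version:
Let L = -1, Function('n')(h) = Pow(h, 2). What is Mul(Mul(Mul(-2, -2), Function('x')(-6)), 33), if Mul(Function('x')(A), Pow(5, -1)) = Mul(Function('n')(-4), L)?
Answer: -10560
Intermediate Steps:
Function('x')(A) = -80 (Function('x')(A) = Mul(5, Mul(Pow(-4, 2), -1)) = Mul(5, Mul(16, -1)) = Mul(5, -16) = -80)
Mul(Mul(Mul(-2, -2), Function('x')(-6)), 33) = Mul(Mul(Mul(-2, -2), -80), 33) = Mul(Mul(4, -80), 33) = Mul(-320, 33) = -10560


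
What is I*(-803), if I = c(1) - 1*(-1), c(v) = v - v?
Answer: -803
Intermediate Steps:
c(v) = 0
I = 1 (I = 0 - 1*(-1) = 0 + 1 = 1)
I*(-803) = 1*(-803) = -803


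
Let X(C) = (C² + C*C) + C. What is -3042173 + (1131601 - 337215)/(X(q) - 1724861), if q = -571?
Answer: -1632658591968/536675 ≈ -3.0422e+6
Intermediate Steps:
X(C) = C + 2*C² (X(C) = (C² + C²) + C = 2*C² + C = C + 2*C²)
-3042173 + (1131601 - 337215)/(X(q) - 1724861) = -3042173 + (1131601 - 337215)/(-571*(1 + 2*(-571)) - 1724861) = -3042173 + 794386/(-571*(1 - 1142) - 1724861) = -3042173 + 794386/(-571*(-1141) - 1724861) = -3042173 + 794386/(651511 - 1724861) = -3042173 + 794386/(-1073350) = -3042173 + 794386*(-1/1073350) = -3042173 - 397193/536675 = -1632658591968/536675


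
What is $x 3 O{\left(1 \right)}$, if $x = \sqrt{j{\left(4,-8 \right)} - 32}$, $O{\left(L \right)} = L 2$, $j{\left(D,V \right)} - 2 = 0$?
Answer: $6 i \sqrt{30} \approx 32.863 i$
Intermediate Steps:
$j{\left(D,V \right)} = 2$ ($j{\left(D,V \right)} = 2 + 0 = 2$)
$O{\left(L \right)} = 2 L$
$x = i \sqrt{30}$ ($x = \sqrt{2 - 32} = \sqrt{-30} = i \sqrt{30} \approx 5.4772 i$)
$x 3 O{\left(1 \right)} = i \sqrt{30} \cdot 3 \cdot 2 \cdot 1 = i \sqrt{30} \cdot 3 \cdot 2 = i \sqrt{30} \cdot 6 = 6 i \sqrt{30}$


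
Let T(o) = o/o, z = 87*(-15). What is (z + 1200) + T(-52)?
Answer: -104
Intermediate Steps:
z = -1305
T(o) = 1
(z + 1200) + T(-52) = (-1305 + 1200) + 1 = -105 + 1 = -104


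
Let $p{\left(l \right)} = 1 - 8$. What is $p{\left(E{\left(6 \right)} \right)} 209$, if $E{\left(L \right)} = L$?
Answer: $-1463$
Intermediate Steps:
$p{\left(l \right)} = -7$
$p{\left(E{\left(6 \right)} \right)} 209 = \left(-7\right) 209 = -1463$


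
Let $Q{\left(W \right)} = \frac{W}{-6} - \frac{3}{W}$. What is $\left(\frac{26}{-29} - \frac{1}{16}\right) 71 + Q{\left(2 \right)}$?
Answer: $- \frac{97337}{1392} \approx -69.926$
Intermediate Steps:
$Q{\left(W \right)} = - \frac{3}{W} - \frac{W}{6}$ ($Q{\left(W \right)} = W \left(- \frac{1}{6}\right) - \frac{3}{W} = - \frac{W}{6} - \frac{3}{W} = - \frac{3}{W} - \frac{W}{6}$)
$\left(\frac{26}{-29} - \frac{1}{16}\right) 71 + Q{\left(2 \right)} = \left(\frac{26}{-29} - \frac{1}{16}\right) 71 - \left(\frac{1}{3} + \frac{3}{2}\right) = \left(26 \left(- \frac{1}{29}\right) - \frac{1}{16}\right) 71 - \frac{11}{6} = \left(- \frac{26}{29} - \frac{1}{16}\right) 71 - \frac{11}{6} = \left(- \frac{445}{464}\right) 71 - \frac{11}{6} = - \frac{31595}{464} - \frac{11}{6} = - \frac{97337}{1392}$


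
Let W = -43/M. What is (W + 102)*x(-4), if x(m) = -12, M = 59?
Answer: -71700/59 ≈ -1215.3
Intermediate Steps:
W = -43/59 ≈ -0.72881
(W + 102)*x(-4) = (-43/59 + 102)*(-12) = (5975/59)*(-12) = -71700/59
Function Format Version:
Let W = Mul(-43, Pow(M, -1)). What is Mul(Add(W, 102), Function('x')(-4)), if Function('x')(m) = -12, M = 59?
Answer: Rational(-71700, 59) ≈ -1215.3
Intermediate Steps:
W = Rational(-43, 59) (W = Mul(-43, Pow(59, -1)) = Mul(-43, Rational(1, 59)) = Rational(-43, 59) ≈ -0.72881)
Mul(Add(W, 102), Function('x')(-4)) = Mul(Add(Rational(-43, 59), 102), -12) = Mul(Rational(5975, 59), -12) = Rational(-71700, 59)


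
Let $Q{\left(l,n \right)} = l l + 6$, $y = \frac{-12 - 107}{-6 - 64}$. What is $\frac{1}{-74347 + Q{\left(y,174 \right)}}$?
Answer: $- \frac{100}{7433811} \approx -1.3452 \cdot 10^{-5}$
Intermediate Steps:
$y = \frac{17}{10}$ ($y = - \frac{119}{-70} = \left(-119\right) \left(- \frac{1}{70}\right) = \frac{17}{10} \approx 1.7$)
$Q{\left(l,n \right)} = 6 + l^{2}$ ($Q{\left(l,n \right)} = l^{2} + 6 = 6 + l^{2}$)
$\frac{1}{-74347 + Q{\left(y,174 \right)}} = \frac{1}{-74347 + \left(6 + \left(\frac{17}{10}\right)^{2}\right)} = \frac{1}{-74347 + \left(6 + \frac{289}{100}\right)} = \frac{1}{-74347 + \frac{889}{100}} = \frac{1}{- \frac{7433811}{100}} = - \frac{100}{7433811}$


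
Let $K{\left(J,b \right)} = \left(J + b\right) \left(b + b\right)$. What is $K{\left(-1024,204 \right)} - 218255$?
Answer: $-552815$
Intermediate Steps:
$K{\left(J,b \right)} = 2 b \left(J + b\right)$ ($K{\left(J,b \right)} = \left(J + b\right) 2 b = 2 b \left(J + b\right)$)
$K{\left(-1024,204 \right)} - 218255 = 2 \cdot 204 \left(-1024 + 204\right) - 218255 = 2 \cdot 204 \left(-820\right) - 218255 = -334560 - 218255 = -552815$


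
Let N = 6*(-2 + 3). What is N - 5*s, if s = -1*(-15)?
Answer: -69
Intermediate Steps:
N = 6 (N = 6*1 = 6)
s = 15
N - 5*s = 6 - 5*15 = 6 - 75 = -69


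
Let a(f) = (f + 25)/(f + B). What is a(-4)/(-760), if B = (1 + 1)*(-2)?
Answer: 21/6080 ≈ 0.0034539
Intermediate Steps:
B = -4 (B = 2*(-2) = -4)
a(f) = (25 + f)/(-4 + f) (a(f) = (f + 25)/(f - 4) = (25 + f)/(-4 + f))
a(-4)/(-760) = ((25 - 4)/(-4 - 4))/(-760) = (21/(-8))*(-1/760) = -⅛*21*(-1/760) = -21/8*(-1/760) = 21/6080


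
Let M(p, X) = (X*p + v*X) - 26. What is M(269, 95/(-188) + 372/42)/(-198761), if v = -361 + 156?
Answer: -167302/65392369 ≈ -0.0025584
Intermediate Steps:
v = -205
M(p, X) = -26 - 205*X + X*p (M(p, X) = (X*p - 205*X) - 26 = (-205*X + X*p) - 26 = -26 - 205*X + X*p)
M(269, 95/(-188) + 372/42)/(-198761) = (-26 - 205*(95/(-188) + 372/42) + (95/(-188) + 372/42)*269)/(-198761) = (-26 - 205*(95*(-1/188) + 372*(1/42)) + (95*(-1/188) + 372*(1/42))*269)*(-1/198761) = (-26 - 205*(-95/188 + 62/7) + (-95/188 + 62/7)*269)*(-1/198761) = (-26 - 205*10991/1316 + (10991/1316)*269)*(-1/198761) = (-26 - 2253155/1316 + 2956579/1316)*(-1/198761) = (167302/329)*(-1/198761) = -167302/65392369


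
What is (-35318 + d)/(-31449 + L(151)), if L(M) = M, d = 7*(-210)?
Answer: 18394/15649 ≈ 1.1754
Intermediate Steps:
d = -1470
(-35318 + d)/(-31449 + L(151)) = (-35318 - 1470)/(-31449 + 151) = -36788/(-31298) = -36788*(-1/31298) = 18394/15649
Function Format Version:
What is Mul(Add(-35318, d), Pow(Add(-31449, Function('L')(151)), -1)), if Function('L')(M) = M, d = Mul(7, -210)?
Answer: Rational(18394, 15649) ≈ 1.1754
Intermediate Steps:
d = -1470
Mul(Add(-35318, d), Pow(Add(-31449, Function('L')(151)), -1)) = Mul(Add(-35318, -1470), Pow(Add(-31449, 151), -1)) = Mul(-36788, Pow(-31298, -1)) = Mul(-36788, Rational(-1, 31298)) = Rational(18394, 15649)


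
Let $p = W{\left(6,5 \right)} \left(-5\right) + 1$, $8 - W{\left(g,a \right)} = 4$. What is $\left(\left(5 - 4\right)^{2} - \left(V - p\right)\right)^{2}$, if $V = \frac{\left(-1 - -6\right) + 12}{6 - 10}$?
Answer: $\frac{3025}{16} \approx 189.06$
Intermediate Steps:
$W{\left(g,a \right)} = 4$ ($W{\left(g,a \right)} = 8 - 4 = 4$)
$p = -19$ ($p = 4 \left(-5\right) + 1 = -20 + 1 = -19$)
$V = - \frac{17}{4}$ ($V = \frac{\left(-1 + 6\right) + 12}{-4} = \left(5 + 12\right) \left(- \frac{1}{4}\right) = 17 \left(- \frac{1}{4}\right) = - \frac{17}{4} \approx -4.25$)
$\left(\left(5 - 4\right)^{2} - \left(V - p\right)\right)^{2} = \left(\left(5 - 4\right)^{2} - \frac{59}{4}\right)^{2} = \left(1^{2} + \left(-19 + \frac{17}{4}\right)\right)^{2} = \left(1 - \frac{59}{4}\right)^{2} = \left(- \frac{55}{4}\right)^{2} = \frac{3025}{16}$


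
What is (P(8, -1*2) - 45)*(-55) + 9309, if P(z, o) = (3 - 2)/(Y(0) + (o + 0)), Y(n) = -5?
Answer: 82543/7 ≈ 11792.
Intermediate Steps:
P(z, o) = 1/(-5 + o) (P(z, o) = (3 - 2)/(-5 + (o + 0)) = 1/(-5 + o))
(P(8, -1*2) - 45)*(-55) + 9309 = (1/(-5 - 1*2) - 45)*(-55) + 9309 = (1/(-5 - 2) - 45)*(-55) + 9309 = (1/(-7) - 45)*(-55) + 9309 = (-⅐ - 45)*(-55) + 9309 = -316/7*(-55) + 9309 = 17380/7 + 9309 = 82543/7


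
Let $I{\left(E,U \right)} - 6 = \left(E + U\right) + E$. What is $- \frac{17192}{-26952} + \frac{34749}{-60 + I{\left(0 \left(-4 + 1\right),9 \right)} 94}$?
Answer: $\frac{4443353}{168450} \approx 26.378$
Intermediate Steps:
$I{\left(E,U \right)} = 6 + U + 2 E$ ($I{\left(E,U \right)} = 6 + \left(\left(E + U\right) + E\right) = 6 + \left(U + 2 E\right) = 6 + U + 2 E$)
$- \frac{17192}{-26952} + \frac{34749}{-60 + I{\left(0 \left(-4 + 1\right),9 \right)} 94} = - \frac{17192}{-26952} + \frac{34749}{-60 + \left(6 + 9 + 2 \cdot 0 \left(-4 + 1\right)\right) 94} = \left(-17192\right) \left(- \frac{1}{26952}\right) + \frac{34749}{-60 + \left(6 + 9 + 2 \cdot 0 \left(-3\right)\right) 94} = \frac{2149}{3369} + \frac{34749}{-60 + \left(6 + 9 + 2 \cdot 0\right) 94} = \frac{2149}{3369} + \frac{34749}{-60 + \left(6 + 9 + 0\right) 94} = \frac{2149}{3369} + \frac{34749}{-60 + 15 \cdot 94} = \frac{2149}{3369} + \frac{34749}{-60 + 1410} = \frac{2149}{3369} + \frac{34749}{1350} = \frac{2149}{3369} + 34749 \cdot \frac{1}{1350} = \frac{2149}{3369} + \frac{1287}{50} = \frac{4443353}{168450}$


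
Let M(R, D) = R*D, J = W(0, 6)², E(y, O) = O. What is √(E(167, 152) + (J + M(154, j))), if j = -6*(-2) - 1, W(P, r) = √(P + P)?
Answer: √1846 ≈ 42.965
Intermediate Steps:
W(P, r) = √2*√P (W(P, r) = √(2*P) = √2*√P)
j = 11 (j = 12 - 1 = 11)
J = 0 (J = (√2*√0)² = (√2*0)² = 0² = 0)
M(R, D) = D*R
√(E(167, 152) + (J + M(154, j))) = √(152 + (0 + 11*154)) = √(152 + (0 + 1694)) = √(152 + 1694) = √1846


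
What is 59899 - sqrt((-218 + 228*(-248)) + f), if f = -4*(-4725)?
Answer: 59899 - I*sqrt(37862) ≈ 59899.0 - 194.58*I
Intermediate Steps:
f = 18900
59899 - sqrt((-218 + 228*(-248)) + f) = 59899 - sqrt((-218 + 228*(-248)) + 18900) = 59899 - sqrt((-218 - 56544) + 18900) = 59899 - sqrt(-56762 + 18900) = 59899 - sqrt(-37862) = 59899 - I*sqrt(37862)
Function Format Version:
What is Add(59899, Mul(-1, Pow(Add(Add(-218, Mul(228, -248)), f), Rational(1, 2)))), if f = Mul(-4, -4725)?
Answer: Add(59899, Mul(-1, I, Pow(37862, Rational(1, 2)))) ≈ Add(59899., Mul(-194.58, I))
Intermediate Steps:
f = 18900
Add(59899, Mul(-1, Pow(Add(Add(-218, Mul(228, -248)), f), Rational(1, 2)))) = Add(59899, Mul(-1, Pow(Add(Add(-218, Mul(228, -248)), 18900), Rational(1, 2)))) = Add(59899, Mul(-1, Pow(Add(Add(-218, -56544), 18900), Rational(1, 2)))) = Add(59899, Mul(-1, Pow(Add(-56762, 18900), Rational(1, 2)))) = Add(59899, Mul(-1, Pow(-37862, Rational(1, 2)))) = Add(59899, Mul(-1, Mul(I, Pow(37862, Rational(1, 2))))) = Add(59899, Mul(-1, I, Pow(37862, Rational(1, 2))))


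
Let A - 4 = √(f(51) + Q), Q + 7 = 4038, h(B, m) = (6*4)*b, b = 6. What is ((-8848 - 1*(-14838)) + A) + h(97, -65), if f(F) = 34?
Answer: 6138 + √4065 ≈ 6201.8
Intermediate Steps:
h(B, m) = 144 (h(B, m) = (6*4)*6 = 24*6 = 144)
Q = 4031 (Q = -7 + 4038 = 4031)
A = 4 + √4065 (A = 4 + √(34 + 4031) = 4 + √4065 ≈ 67.757)
((-8848 - 1*(-14838)) + A) + h(97, -65) = ((-8848 - 1*(-14838)) + (4 + √4065)) + 144 = ((-8848 + 14838) + (4 + √4065)) + 144 = (5990 + (4 + √4065)) + 144 = (5994 + √4065) + 144 = 6138 + √4065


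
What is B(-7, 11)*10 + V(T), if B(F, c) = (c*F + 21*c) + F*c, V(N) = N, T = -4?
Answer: 766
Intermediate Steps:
B(F, c) = 21*c + 2*F*c (B(F, c) = (F*c + 21*c) + F*c = (21*c + F*c) + F*c = 21*c + 2*F*c)
B(-7, 11)*10 + V(T) = (11*(21 + 2*(-7)))*10 - 4 = (11*(21 - 14))*10 - 4 = (11*7)*10 - 4 = 77*10 - 4 = 770 - 4 = 766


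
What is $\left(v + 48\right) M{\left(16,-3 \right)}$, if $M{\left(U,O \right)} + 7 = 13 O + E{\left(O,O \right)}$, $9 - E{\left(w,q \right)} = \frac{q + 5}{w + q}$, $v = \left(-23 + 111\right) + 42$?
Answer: $- \frac{19580}{3} \approx -6526.7$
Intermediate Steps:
$v = 130$ ($v = 88 + 42 = 130$)
$E{\left(w,q \right)} = 9 - \frac{5 + q}{q + w}$ ($E{\left(w,q \right)} = 9 - \frac{q + 5}{w + q} = 9 - \frac{5 + q}{q + w}$)
$M{\left(U,O \right)} = -7 + 13 O + \frac{-5 + 17 O}{2 O}$ ($M{\left(U,O \right)} = -7 + \left(13 O + \frac{-5 + 8 O + 9 O}{O + O}\right) = -7 + \left(13 O + \frac{-5 + 17 O}{2 O}\right) = -7 + 13 O + \frac{-5 + 17 O}{2 O}$)
$\left(v + 48\right) M{\left(16,-3 \right)} = \left(130 + 48\right) \left(\frac{3}{2} + 13 \left(-3\right) - \frac{5}{2 \left(-3\right)}\right) = 178 \left(\frac{3}{2} - 39 - - \frac{5}{6}\right) = 178 \left(\frac{3}{2} - 39 + \frac{5}{6}\right) = 178 \left(- \frac{110}{3}\right) = - \frac{19580}{3}$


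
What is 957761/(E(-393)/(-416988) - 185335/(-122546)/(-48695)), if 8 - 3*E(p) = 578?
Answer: 59580511134566771349/26412981208 ≈ 2.2557e+9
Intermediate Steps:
E(p) = -190 (E(p) = 8/3 - ⅓*578 = 8/3 - 578/3 = -190)
957761/(E(-393)/(-416988) - 185335/(-122546)/(-48695)) = 957761/(-190/(-416988) - 185335/(-122546)/(-48695)) = 957761/(-190*(-1/416988) - 185335*(-1/122546)*(-1/48695)) = 957761/(95/208494 + (185335/122546)*(-1/48695)) = 957761/(95/208494 - 37067/1193475494) = 957761/(26412981208/62208119911509) = 957761*(62208119911509/26412981208) = 59580511134566771349/26412981208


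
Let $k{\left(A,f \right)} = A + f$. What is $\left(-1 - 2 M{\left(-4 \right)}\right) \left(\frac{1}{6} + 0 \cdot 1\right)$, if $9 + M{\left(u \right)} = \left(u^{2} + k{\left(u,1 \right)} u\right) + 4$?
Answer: $- \frac{47}{6} \approx -7.8333$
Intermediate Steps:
$M{\left(u \right)} = -5 + u^{2} + u \left(1 + u\right)$ ($M{\left(u \right)} = -9 + \left(\left(u^{2} + \left(u + 1\right) u\right) + 4\right) = -9 + \left(\left(u^{2} + \left(1 + u\right) u\right) + 4\right) = -9 + \left(\left(u^{2} + u \left(1 + u\right)\right) + 4\right) = -9 + \left(4 + u^{2} + u \left(1 + u\right)\right) = -5 + u^{2} + u \left(1 + u\right)$)
$\left(-1 - 2 M{\left(-4 \right)}\right) \left(\frac{1}{6} + 0 \cdot 1\right) = \left(-1 - 2 \left(-5 - 4 + 2 \left(-4\right)^{2}\right)\right) \left(\frac{1}{6} + 0 \cdot 1\right) = \left(-1 - 2 \left(-5 - 4 + 2 \cdot 16\right)\right) \left(\frac{1}{6} + 0\right) = \left(-1 - 2 \left(-5 - 4 + 32\right)\right) \frac{1}{6} = \left(-1 - 46\right) \frac{1}{6} = \left(-47\right) \frac{1}{6} = - \frac{47}{6}$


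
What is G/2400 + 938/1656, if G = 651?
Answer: 138719/165600 ≈ 0.83768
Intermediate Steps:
G/2400 + 938/1656 = 651/2400 + 938/1656 = 651*(1/2400) + 938*(1/1656) = 217/800 + 469/828 = 138719/165600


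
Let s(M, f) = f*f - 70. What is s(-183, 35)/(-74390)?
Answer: -231/14878 ≈ -0.015526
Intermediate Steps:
s(M, f) = -70 + f² (s(M, f) = f² - 70 = -70 + f²)
s(-183, 35)/(-74390) = (-70 + 35²)/(-74390) = (-70 + 1225)*(-1/74390) = 1155*(-1/74390) = -231/14878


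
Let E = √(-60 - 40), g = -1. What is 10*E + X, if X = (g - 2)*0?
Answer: 100*I ≈ 100.0*I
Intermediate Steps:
X = 0 (X = (-1 - 2)*0 = -3*0 = 0)
E = 10*I (E = √(-100) = 10*I ≈ 10.0*I)
10*E + X = 10*(10*I) + 0 = 100*I + 0 = 100*I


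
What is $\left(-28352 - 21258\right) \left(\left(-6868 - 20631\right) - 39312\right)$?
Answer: $3314493710$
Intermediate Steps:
$\left(-28352 - 21258\right) \left(\left(-6868 - 20631\right) - 39312\right) = - 49610 \left(-27499 - 39312\right) = \left(-49610\right) \left(-66811\right) = 3314493710$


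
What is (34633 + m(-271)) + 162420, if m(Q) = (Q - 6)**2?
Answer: 273782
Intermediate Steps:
m(Q) = (-6 + Q)**2
(34633 + m(-271)) + 162420 = (34633 + (-6 - 271)**2) + 162420 = (34633 + (-277)**2) + 162420 = (34633 + 76729) + 162420 = 111362 + 162420 = 273782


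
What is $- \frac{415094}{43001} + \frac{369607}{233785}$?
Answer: $- \frac{81149280183}{10052988785} \approx -8.0722$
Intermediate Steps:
$- \frac{415094}{43001} + \frac{369607}{233785} = - \frac{81149280183}{10052988785}$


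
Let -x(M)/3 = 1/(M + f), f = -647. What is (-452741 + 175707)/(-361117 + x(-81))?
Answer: 201680752/262893173 ≈ 0.76716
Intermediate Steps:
x(M) = -3/(-647 + M) (x(M) = -3/(M - 647) = -3/(-647 + M))
(-452741 + 175707)/(-361117 + x(-81)) = (-452741 + 175707)/(-361117 - 3/(-647 - 81)) = -277034/(-361117 - 3/(-728)) = -277034/(-361117 - 3*(-1/728)) = -277034/(-361117 + 3/728) = -277034/(-262893173/728) = -277034*(-728/262893173) = 201680752/262893173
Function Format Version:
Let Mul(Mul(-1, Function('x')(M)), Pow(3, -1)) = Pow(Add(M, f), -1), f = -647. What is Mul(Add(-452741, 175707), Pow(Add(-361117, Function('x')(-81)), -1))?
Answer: Rational(201680752, 262893173) ≈ 0.76716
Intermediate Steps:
Function('x')(M) = Mul(-3, Pow(Add(-647, M), -1)) (Function('x')(M) = Mul(-3, Pow(Add(M, -647), -1)) = Mul(-3, Pow(Add(-647, M), -1)))
Mul(Add(-452741, 175707), Pow(Add(-361117, Function('x')(-81)), -1)) = Mul(Add(-452741, 175707), Pow(Add(-361117, Mul(-3, Pow(Add(-647, -81), -1))), -1)) = Mul(-277034, Pow(Add(-361117, Mul(-3, Pow(-728, -1))), -1)) = Mul(-277034, Pow(Add(-361117, Mul(-3, Rational(-1, 728))), -1)) = Mul(-277034, Pow(Add(-361117, Rational(3, 728)), -1)) = Mul(-277034, Pow(Rational(-262893173, 728), -1)) = Mul(-277034, Rational(-728, 262893173)) = Rational(201680752, 262893173)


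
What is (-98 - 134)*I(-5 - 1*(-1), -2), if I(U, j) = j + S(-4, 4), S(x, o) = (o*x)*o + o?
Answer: 14384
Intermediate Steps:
S(x, o) = o + x*o² (S(x, o) = x*o² + o = o + x*o²)
I(U, j) = -60 + j (I(U, j) = j + 4*(1 + 4*(-4)) = j + 4*(1 - 16) = j + 4*(-15) = j - 60 = -60 + j)
(-98 - 134)*I(-5 - 1*(-1), -2) = (-98 - 134)*(-60 - 2) = -232*(-62) = 14384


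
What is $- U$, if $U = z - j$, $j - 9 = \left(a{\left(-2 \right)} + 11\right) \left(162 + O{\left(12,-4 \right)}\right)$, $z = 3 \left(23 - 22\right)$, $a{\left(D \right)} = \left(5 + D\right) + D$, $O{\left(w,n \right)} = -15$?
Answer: $1770$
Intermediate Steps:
$a{\left(D \right)} = 5 + 2 D$
$z = 3$ ($z = 3 \cdot 1 = 3$)
$j = 1773$ ($j = 9 + \left(\left(5 + 2 \left(-2\right)\right) + 11\right) \left(162 - 15\right) = 9 + \left(\left(5 - 4\right) + 11\right) 147 = 9 + \left(1 + 11\right) 147 = 9 + 12 \cdot 147 = 9 + 1764 = 1773$)
$U = -1770$ ($U = 3 - 1773 = -1770$)
$- U = \left(-1\right) \left(-1770\right) = 1770$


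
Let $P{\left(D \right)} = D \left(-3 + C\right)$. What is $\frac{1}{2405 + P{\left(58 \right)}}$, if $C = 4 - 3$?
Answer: $\frac{1}{2289} \approx 0.00043687$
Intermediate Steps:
$C = 1$
$P{\left(D \right)} = - 2 D$ ($P{\left(D \right)} = D \left(-3 + 1\right) = D \left(-2\right) = - 2 D$)
$\frac{1}{2405 + P{\left(58 \right)}} = \frac{1}{2405 - 116} = \frac{1}{2289}$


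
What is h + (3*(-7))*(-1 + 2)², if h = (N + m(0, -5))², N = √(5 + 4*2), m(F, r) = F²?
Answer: -8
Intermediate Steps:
N = √13 (N = √(5 + 8) = √13 ≈ 3.6056)
h = 13 (h = (√13 + 0²)² = (√13 + 0)² = (√13)² = 13)
h + (3*(-7))*(-1 + 2)² = 13 + (3*(-7))*(-1 + 2)² = 13 - 21*1² = 13 - 21*1 = 13 - 21 = -8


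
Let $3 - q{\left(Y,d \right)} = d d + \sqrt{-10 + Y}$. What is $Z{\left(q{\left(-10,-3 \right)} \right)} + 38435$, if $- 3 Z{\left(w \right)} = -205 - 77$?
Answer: $38529$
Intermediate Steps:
$q{\left(Y,d \right)} = 3 - d^{2} - \sqrt{-10 + Y}$ ($q{\left(Y,d \right)} = 3 - \left(d d + \sqrt{-10 + Y}\right) = 3 - \left(d^{2} + \sqrt{-10 + Y}\right) = 3 - d^{2} - \sqrt{-10 + Y}$)
$Z{\left(w \right)} = 94$ ($Z{\left(w \right)} = - \frac{-205 - 77}{3} = \left(- \frac{1}{3}\right) \left(-282\right) = 94$)
$Z{\left(q{\left(-10,-3 \right)} \right)} + 38435 = 94 + 38435 = 38529$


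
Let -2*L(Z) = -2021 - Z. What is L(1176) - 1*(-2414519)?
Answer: 4832235/2 ≈ 2.4161e+6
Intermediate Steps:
L(Z) = 2021/2 + Z/2 (L(Z) = -(-2021 - Z)/2 = 2021/2 + Z/2)
L(1176) - 1*(-2414519) = (2021/2 + (1/2)*1176) - 1*(-2414519) = (2021/2 + 588) + 2414519 = 3197/2 + 2414519 = 4832235/2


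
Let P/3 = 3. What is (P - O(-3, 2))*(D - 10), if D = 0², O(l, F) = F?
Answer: -70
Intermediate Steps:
P = 9 (P = 3*3 = 9)
D = 0
(P - O(-3, 2))*(D - 10) = (9 - 1*2)*(0 - 10) = (9 - 2)*(-10) = 7*(-10) = -70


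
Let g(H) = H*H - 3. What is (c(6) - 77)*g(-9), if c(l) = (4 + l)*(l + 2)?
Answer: 234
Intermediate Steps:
g(H) = -3 + H² (g(H) = H² - 3 = -3 + H²)
c(l) = (2 + l)*(4 + l) (c(l) = (4 + l)*(2 + l) = (2 + l)*(4 + l))
(c(6) - 77)*g(-9) = ((8 + 6² + 6*6) - 77)*(-3 + (-9)²) = ((8 + 36 + 36) - 77)*(-3 + 81) = (80 - 77)*78 = 3*78 = 234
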